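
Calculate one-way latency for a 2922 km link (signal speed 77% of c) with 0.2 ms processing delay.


Speed = 0.77 * 3e5 km/s = 231000 km/s
Propagation delay = 2922 / 231000 = 0.0126 s = 12.6494 ms
Processing delay = 0.2 ms
Total one-way latency = 12.8494 ms


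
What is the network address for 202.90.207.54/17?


IP:   11001010.01011010.11001111.00110110
Mask: 11111111.11111111.10000000.00000000
AND operation:
Net:  11001010.01011010.10000000.00000000
Network: 202.90.128.0/17


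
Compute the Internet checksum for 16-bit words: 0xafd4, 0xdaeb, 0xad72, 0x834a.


Sum all words (with carry folding):
+ 0xafd4 = 0xafd4
+ 0xdaeb = 0x8ac0
+ 0xad72 = 0x3833
+ 0x834a = 0xbb7d
One's complement: ~0xbb7d
Checksum = 0x4482


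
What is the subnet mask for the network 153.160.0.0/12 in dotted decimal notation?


/12 means 12 network bits, 20 host bits
Binary: 11111111111100000000000000000000
Mask: 255.240.0.0


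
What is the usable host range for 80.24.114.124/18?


Network: 80.24.64.0
Broadcast: 80.24.127.255
First usable = network + 1
Last usable = broadcast - 1
Range: 80.24.64.1 to 80.24.127.254


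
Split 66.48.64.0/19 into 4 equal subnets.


New prefix = 19 + 2 = 21
Each subnet has 2048 addresses
  66.48.64.0/21
  66.48.72.0/21
  66.48.80.0/21
  66.48.88.0/21
Subnets: 66.48.64.0/21, 66.48.72.0/21, 66.48.80.0/21, 66.48.88.0/21


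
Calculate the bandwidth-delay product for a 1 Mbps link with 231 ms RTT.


BDP = bandwidth * RTT
= 1 Mbps * 231 ms
= 1 * 1e6 * 231 / 1000 bits
= 231000 bits
= 28875 bytes
= 28.1982 KB
BDP = 231000 bits (28875 bytes)


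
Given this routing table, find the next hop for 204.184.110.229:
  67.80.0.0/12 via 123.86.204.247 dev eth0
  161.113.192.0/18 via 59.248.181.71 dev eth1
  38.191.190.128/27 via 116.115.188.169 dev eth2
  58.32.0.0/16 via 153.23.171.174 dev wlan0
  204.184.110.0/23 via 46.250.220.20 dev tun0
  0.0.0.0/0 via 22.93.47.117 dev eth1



Longest prefix match for 204.184.110.229:
  /12 67.80.0.0: no
  /18 161.113.192.0: no
  /27 38.191.190.128: no
  /16 58.32.0.0: no
  /23 204.184.110.0: MATCH
  /0 0.0.0.0: MATCH
Selected: next-hop 46.250.220.20 via tun0 (matched /23)


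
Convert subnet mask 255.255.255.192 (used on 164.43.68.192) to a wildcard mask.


Subnet mask: 255.255.255.192
Wildcard = 255.255.255.255 - subnet mask
255 - 255 = 0
255 - 255 = 0
255 - 255 = 0
255 - 192 = 63
Wildcard: 0.0.0.63


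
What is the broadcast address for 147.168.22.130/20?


Network: 147.168.16.0/20
Host bits = 12
Set all host bits to 1:
Broadcast: 147.168.31.255


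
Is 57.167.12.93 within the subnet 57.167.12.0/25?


Subnet network: 57.167.12.0
Test IP AND mask: 57.167.12.0
Yes, 57.167.12.93 is in 57.167.12.0/25


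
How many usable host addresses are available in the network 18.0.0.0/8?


Host bits = 32 - 8 = 24
Total addresses = 2^24 = 16777216
Usable = total - 2 (network and broadcast)
Usable hosts: 16777214


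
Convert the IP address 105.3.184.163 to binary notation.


105 = 01101001
3 = 00000011
184 = 10111000
163 = 10100011
Binary: 01101001.00000011.10111000.10100011


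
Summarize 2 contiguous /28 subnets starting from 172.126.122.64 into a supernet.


Original prefix: /28
Number of subnets: 2 = 2^1
New prefix = 28 - 1 = 27
Supernet: 172.126.122.64/27


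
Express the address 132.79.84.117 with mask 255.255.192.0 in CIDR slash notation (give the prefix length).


Binary: 11111111.11111111.11000000.00000000
Count leading 1s
Prefix: /18


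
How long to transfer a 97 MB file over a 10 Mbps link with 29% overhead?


Effective throughput = 10 * (1 - 29/100) = 7.1 Mbps
File size in Mb = 97 * 8 = 776 Mb
Time = 776 / 7.1
Time = 109.2958 seconds


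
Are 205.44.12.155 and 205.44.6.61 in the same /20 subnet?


Mask: 255.255.240.0
205.44.12.155 AND mask = 205.44.0.0
205.44.6.61 AND mask = 205.44.0.0
Yes, same subnet (205.44.0.0)


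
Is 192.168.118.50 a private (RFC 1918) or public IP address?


RFC 1918 private ranges:
  10.0.0.0/8 (10.0.0.0 - 10.255.255.255)
  172.16.0.0/12 (172.16.0.0 - 172.31.255.255)
  192.168.0.0/16 (192.168.0.0 - 192.168.255.255)
Private (in 192.168.0.0/16)


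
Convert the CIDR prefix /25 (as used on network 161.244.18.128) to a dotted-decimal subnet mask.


/25 means 25 network bits, 7 host bits
Binary: 11111111111111111111111110000000
Mask: 255.255.255.128


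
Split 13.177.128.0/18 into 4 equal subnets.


New prefix = 18 + 2 = 20
Each subnet has 4096 addresses
  13.177.128.0/20
  13.177.144.0/20
  13.177.160.0/20
  13.177.176.0/20
Subnets: 13.177.128.0/20, 13.177.144.0/20, 13.177.160.0/20, 13.177.176.0/20


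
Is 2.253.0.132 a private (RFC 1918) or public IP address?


RFC 1918 private ranges:
  10.0.0.0/8 (10.0.0.0 - 10.255.255.255)
  172.16.0.0/12 (172.16.0.0 - 172.31.255.255)
  192.168.0.0/16 (192.168.0.0 - 192.168.255.255)
Public (not in any RFC 1918 range)


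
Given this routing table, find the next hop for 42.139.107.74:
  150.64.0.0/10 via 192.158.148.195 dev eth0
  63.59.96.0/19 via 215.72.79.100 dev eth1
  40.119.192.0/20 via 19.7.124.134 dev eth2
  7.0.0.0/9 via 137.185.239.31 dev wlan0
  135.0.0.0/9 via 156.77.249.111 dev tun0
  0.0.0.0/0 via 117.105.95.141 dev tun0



Longest prefix match for 42.139.107.74:
  /10 150.64.0.0: no
  /19 63.59.96.0: no
  /20 40.119.192.0: no
  /9 7.0.0.0: no
  /9 135.0.0.0: no
  /0 0.0.0.0: MATCH
Selected: next-hop 117.105.95.141 via tun0 (matched /0)


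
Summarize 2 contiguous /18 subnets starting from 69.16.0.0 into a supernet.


Original prefix: /18
Number of subnets: 2 = 2^1
New prefix = 18 - 1 = 17
Supernet: 69.16.0.0/17


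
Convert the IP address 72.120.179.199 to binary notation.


72 = 01001000
120 = 01111000
179 = 10110011
199 = 11000111
Binary: 01001000.01111000.10110011.11000111


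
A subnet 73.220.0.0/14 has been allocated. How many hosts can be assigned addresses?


Host bits = 32 - 14 = 18
Total addresses = 2^18 = 262144
Usable = total - 2 (network and broadcast)
Usable hosts: 262142


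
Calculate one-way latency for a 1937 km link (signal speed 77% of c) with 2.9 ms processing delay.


Speed = 0.77 * 3e5 km/s = 231000 km/s
Propagation delay = 1937 / 231000 = 0.0084 s = 8.3853 ms
Processing delay = 2.9 ms
Total one-way latency = 11.2853 ms


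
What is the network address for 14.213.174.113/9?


IP:   00001110.11010101.10101110.01110001
Mask: 11111111.10000000.00000000.00000000
AND operation:
Net:  00001110.10000000.00000000.00000000
Network: 14.128.0.0/9


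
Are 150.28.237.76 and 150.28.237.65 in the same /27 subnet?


Mask: 255.255.255.224
150.28.237.76 AND mask = 150.28.237.64
150.28.237.65 AND mask = 150.28.237.64
Yes, same subnet (150.28.237.64)


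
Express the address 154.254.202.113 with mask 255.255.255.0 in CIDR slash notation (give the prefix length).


Binary: 11111111.11111111.11111111.00000000
Count leading 1s
Prefix: /24


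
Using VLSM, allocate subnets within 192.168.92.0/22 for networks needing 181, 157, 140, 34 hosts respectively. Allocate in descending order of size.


181 hosts -> /24 (254 usable): 192.168.92.0/24
157 hosts -> /24 (254 usable): 192.168.93.0/24
140 hosts -> /24 (254 usable): 192.168.94.0/24
34 hosts -> /26 (62 usable): 192.168.95.0/26
Allocation: 192.168.92.0/24 (181 hosts, 254 usable); 192.168.93.0/24 (157 hosts, 254 usable); 192.168.94.0/24 (140 hosts, 254 usable); 192.168.95.0/26 (34 hosts, 62 usable)


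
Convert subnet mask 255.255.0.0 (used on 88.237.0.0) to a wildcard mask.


Subnet mask: 255.255.0.0
Wildcard = 255.255.255.255 - subnet mask
255 - 255 = 0
255 - 255 = 0
255 - 0 = 255
255 - 0 = 255
Wildcard: 0.0.255.255


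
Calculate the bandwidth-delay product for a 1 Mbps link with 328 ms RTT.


BDP = bandwidth * RTT
= 1 Mbps * 328 ms
= 1 * 1e6 * 328 / 1000 bits
= 328000 bits
= 41000 bytes
= 40.0391 KB
BDP = 328000 bits (41000 bytes)


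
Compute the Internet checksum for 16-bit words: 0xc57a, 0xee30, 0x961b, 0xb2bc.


Sum all words (with carry folding):
+ 0xc57a = 0xc57a
+ 0xee30 = 0xb3ab
+ 0x961b = 0x49c7
+ 0xb2bc = 0xfc83
One's complement: ~0xfc83
Checksum = 0x037c


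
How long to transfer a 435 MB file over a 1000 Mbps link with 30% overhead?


Effective throughput = 1000 * (1 - 30/100) = 700 Mbps
File size in Mb = 435 * 8 = 3480 Mb
Time = 3480 / 700
Time = 4.9714 seconds


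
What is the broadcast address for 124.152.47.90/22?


Network: 124.152.44.0/22
Host bits = 10
Set all host bits to 1:
Broadcast: 124.152.47.255


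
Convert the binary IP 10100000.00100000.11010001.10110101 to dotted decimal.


10100000 = 160
00100000 = 32
11010001 = 209
10110101 = 181
IP: 160.32.209.181


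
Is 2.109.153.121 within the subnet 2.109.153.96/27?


Subnet network: 2.109.153.96
Test IP AND mask: 2.109.153.96
Yes, 2.109.153.121 is in 2.109.153.96/27


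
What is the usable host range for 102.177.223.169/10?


Network: 102.128.0.0
Broadcast: 102.191.255.255
First usable = network + 1
Last usable = broadcast - 1
Range: 102.128.0.1 to 102.191.255.254


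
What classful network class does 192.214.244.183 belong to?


First octet: 192
Binary: 11000000
110xxxxx -> Class C (192-223)
Class C, default mask 255.255.255.0 (/24)


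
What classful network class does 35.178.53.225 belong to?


First octet: 35
Binary: 00100011
0xxxxxxx -> Class A (1-126)
Class A, default mask 255.0.0.0 (/8)


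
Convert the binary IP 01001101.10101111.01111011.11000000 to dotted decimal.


01001101 = 77
10101111 = 175
01111011 = 123
11000000 = 192
IP: 77.175.123.192


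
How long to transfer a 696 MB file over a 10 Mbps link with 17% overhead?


Effective throughput = 10 * (1 - 17/100) = 8.3 Mbps
File size in Mb = 696 * 8 = 5568 Mb
Time = 5568 / 8.3
Time = 670.8434 seconds


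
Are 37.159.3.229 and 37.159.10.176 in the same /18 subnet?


Mask: 255.255.192.0
37.159.3.229 AND mask = 37.159.0.0
37.159.10.176 AND mask = 37.159.0.0
Yes, same subnet (37.159.0.0)


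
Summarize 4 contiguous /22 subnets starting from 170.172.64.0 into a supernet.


Original prefix: /22
Number of subnets: 4 = 2^2
New prefix = 22 - 2 = 20
Supernet: 170.172.64.0/20


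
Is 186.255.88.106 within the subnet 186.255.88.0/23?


Subnet network: 186.255.88.0
Test IP AND mask: 186.255.88.0
Yes, 186.255.88.106 is in 186.255.88.0/23


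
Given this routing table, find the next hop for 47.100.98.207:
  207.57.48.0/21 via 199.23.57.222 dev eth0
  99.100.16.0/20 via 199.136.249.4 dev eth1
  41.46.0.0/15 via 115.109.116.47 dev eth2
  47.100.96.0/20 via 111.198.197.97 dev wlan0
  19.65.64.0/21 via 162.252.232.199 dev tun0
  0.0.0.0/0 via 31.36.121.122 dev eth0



Longest prefix match for 47.100.98.207:
  /21 207.57.48.0: no
  /20 99.100.16.0: no
  /15 41.46.0.0: no
  /20 47.100.96.0: MATCH
  /21 19.65.64.0: no
  /0 0.0.0.0: MATCH
Selected: next-hop 111.198.197.97 via wlan0 (matched /20)


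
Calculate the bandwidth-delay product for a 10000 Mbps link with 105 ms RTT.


BDP = bandwidth * RTT
= 10000 Mbps * 105 ms
= 10000 * 1e6 * 105 / 1000 bits
= 1050000000 bits
= 131250000 bytes
= 128173.8281 KB
BDP = 1050000000 bits (131250000 bytes)


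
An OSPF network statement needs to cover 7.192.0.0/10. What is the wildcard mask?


Subnet mask: 255.192.0.0
Wildcard = 255.255.255.255 - subnet mask
255 - 255 = 0
255 - 192 = 63
255 - 0 = 255
255 - 0 = 255
Wildcard: 0.63.255.255


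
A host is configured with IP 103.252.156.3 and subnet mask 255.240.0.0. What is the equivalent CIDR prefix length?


Binary: 11111111.11110000.00000000.00000000
Count leading 1s
Prefix: /12


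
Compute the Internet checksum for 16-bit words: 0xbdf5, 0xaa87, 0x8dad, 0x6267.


Sum all words (with carry folding):
+ 0xbdf5 = 0xbdf5
+ 0xaa87 = 0x687d
+ 0x8dad = 0xf62a
+ 0x6267 = 0x5892
One's complement: ~0x5892
Checksum = 0xa76d


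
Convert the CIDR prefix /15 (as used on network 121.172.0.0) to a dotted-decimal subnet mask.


/15 means 15 network bits, 17 host bits
Binary: 11111111111111100000000000000000
Mask: 255.254.0.0


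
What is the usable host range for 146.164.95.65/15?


Network: 146.164.0.0
Broadcast: 146.165.255.255
First usable = network + 1
Last usable = broadcast - 1
Range: 146.164.0.1 to 146.165.255.254


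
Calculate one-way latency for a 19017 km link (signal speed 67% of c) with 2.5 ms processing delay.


Speed = 0.67 * 3e5 km/s = 201000 km/s
Propagation delay = 19017 / 201000 = 0.0946 s = 94.6119 ms
Processing delay = 2.5 ms
Total one-way latency = 97.1119 ms


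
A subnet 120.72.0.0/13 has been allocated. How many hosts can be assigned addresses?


Host bits = 32 - 13 = 19
Total addresses = 2^19 = 524288
Usable = total - 2 (network and broadcast)
Usable hosts: 524286


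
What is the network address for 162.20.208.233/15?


IP:   10100010.00010100.11010000.11101001
Mask: 11111111.11111110.00000000.00000000
AND operation:
Net:  10100010.00010100.00000000.00000000
Network: 162.20.0.0/15


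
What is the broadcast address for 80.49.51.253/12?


Network: 80.48.0.0/12
Host bits = 20
Set all host bits to 1:
Broadcast: 80.63.255.255


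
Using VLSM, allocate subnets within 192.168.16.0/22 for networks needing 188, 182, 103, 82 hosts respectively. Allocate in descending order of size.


188 hosts -> /24 (254 usable): 192.168.16.0/24
182 hosts -> /24 (254 usable): 192.168.17.0/24
103 hosts -> /25 (126 usable): 192.168.18.0/25
82 hosts -> /25 (126 usable): 192.168.18.128/25
Allocation: 192.168.16.0/24 (188 hosts, 254 usable); 192.168.17.0/24 (182 hosts, 254 usable); 192.168.18.0/25 (103 hosts, 126 usable); 192.168.18.128/25 (82 hosts, 126 usable)


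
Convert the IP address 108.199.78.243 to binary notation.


108 = 01101100
199 = 11000111
78 = 01001110
243 = 11110011
Binary: 01101100.11000111.01001110.11110011


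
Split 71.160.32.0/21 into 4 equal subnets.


New prefix = 21 + 2 = 23
Each subnet has 512 addresses
  71.160.32.0/23
  71.160.34.0/23
  71.160.36.0/23
  71.160.38.0/23
Subnets: 71.160.32.0/23, 71.160.34.0/23, 71.160.36.0/23, 71.160.38.0/23


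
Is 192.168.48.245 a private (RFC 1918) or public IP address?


RFC 1918 private ranges:
  10.0.0.0/8 (10.0.0.0 - 10.255.255.255)
  172.16.0.0/12 (172.16.0.0 - 172.31.255.255)
  192.168.0.0/16 (192.168.0.0 - 192.168.255.255)
Private (in 192.168.0.0/16)


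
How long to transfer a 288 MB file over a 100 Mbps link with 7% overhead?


Effective throughput = 100 * (1 - 7/100) = 93 Mbps
File size in Mb = 288 * 8 = 2304 Mb
Time = 2304 / 93
Time = 24.7742 seconds


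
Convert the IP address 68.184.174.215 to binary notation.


68 = 01000100
184 = 10111000
174 = 10101110
215 = 11010111
Binary: 01000100.10111000.10101110.11010111


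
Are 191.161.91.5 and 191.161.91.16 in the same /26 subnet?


Mask: 255.255.255.192
191.161.91.5 AND mask = 191.161.91.0
191.161.91.16 AND mask = 191.161.91.0
Yes, same subnet (191.161.91.0)


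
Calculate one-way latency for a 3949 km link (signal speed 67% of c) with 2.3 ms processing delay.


Speed = 0.67 * 3e5 km/s = 201000 km/s
Propagation delay = 3949 / 201000 = 0.0196 s = 19.6468 ms
Processing delay = 2.3 ms
Total one-way latency = 21.9468 ms


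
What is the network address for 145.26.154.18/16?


IP:   10010001.00011010.10011010.00010010
Mask: 11111111.11111111.00000000.00000000
AND operation:
Net:  10010001.00011010.00000000.00000000
Network: 145.26.0.0/16


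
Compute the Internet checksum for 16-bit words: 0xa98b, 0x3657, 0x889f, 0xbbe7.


Sum all words (with carry folding):
+ 0xa98b = 0xa98b
+ 0x3657 = 0xdfe2
+ 0x889f = 0x6882
+ 0xbbe7 = 0x246a
One's complement: ~0x246a
Checksum = 0xdb95


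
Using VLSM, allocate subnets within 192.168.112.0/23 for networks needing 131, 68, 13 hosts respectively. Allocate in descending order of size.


131 hosts -> /24 (254 usable): 192.168.112.0/24
68 hosts -> /25 (126 usable): 192.168.113.0/25
13 hosts -> /28 (14 usable): 192.168.113.128/28
Allocation: 192.168.112.0/24 (131 hosts, 254 usable); 192.168.113.0/25 (68 hosts, 126 usable); 192.168.113.128/28 (13 hosts, 14 usable)


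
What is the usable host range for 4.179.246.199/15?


Network: 4.178.0.0
Broadcast: 4.179.255.255
First usable = network + 1
Last usable = broadcast - 1
Range: 4.178.0.1 to 4.179.255.254


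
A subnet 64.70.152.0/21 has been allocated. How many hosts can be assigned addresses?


Host bits = 32 - 21 = 11
Total addresses = 2^11 = 2048
Usable = total - 2 (network and broadcast)
Usable hosts: 2046


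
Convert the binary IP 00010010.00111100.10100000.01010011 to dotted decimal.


00010010 = 18
00111100 = 60
10100000 = 160
01010011 = 83
IP: 18.60.160.83


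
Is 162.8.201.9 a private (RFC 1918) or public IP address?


RFC 1918 private ranges:
  10.0.0.0/8 (10.0.0.0 - 10.255.255.255)
  172.16.0.0/12 (172.16.0.0 - 172.31.255.255)
  192.168.0.0/16 (192.168.0.0 - 192.168.255.255)
Public (not in any RFC 1918 range)


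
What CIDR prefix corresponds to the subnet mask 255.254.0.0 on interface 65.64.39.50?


Binary: 11111111.11111110.00000000.00000000
Count leading 1s
Prefix: /15


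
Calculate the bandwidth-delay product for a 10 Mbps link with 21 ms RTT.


BDP = bandwidth * RTT
= 10 Mbps * 21 ms
= 10 * 1e6 * 21 / 1000 bits
= 210000 bits
= 26250 bytes
= 25.6348 KB
BDP = 210000 bits (26250 bytes)


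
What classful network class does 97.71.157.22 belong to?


First octet: 97
Binary: 01100001
0xxxxxxx -> Class A (1-126)
Class A, default mask 255.0.0.0 (/8)


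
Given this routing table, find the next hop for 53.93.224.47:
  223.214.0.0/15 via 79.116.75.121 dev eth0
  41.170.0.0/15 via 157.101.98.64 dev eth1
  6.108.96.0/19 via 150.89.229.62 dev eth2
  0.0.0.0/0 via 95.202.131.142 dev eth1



Longest prefix match for 53.93.224.47:
  /15 223.214.0.0: no
  /15 41.170.0.0: no
  /19 6.108.96.0: no
  /0 0.0.0.0: MATCH
Selected: next-hop 95.202.131.142 via eth1 (matched /0)


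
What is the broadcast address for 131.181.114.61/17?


Network: 131.181.0.0/17
Host bits = 15
Set all host bits to 1:
Broadcast: 131.181.127.255


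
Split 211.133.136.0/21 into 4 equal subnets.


New prefix = 21 + 2 = 23
Each subnet has 512 addresses
  211.133.136.0/23
  211.133.138.0/23
  211.133.140.0/23
  211.133.142.0/23
Subnets: 211.133.136.0/23, 211.133.138.0/23, 211.133.140.0/23, 211.133.142.0/23


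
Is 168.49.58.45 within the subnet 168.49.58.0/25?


Subnet network: 168.49.58.0
Test IP AND mask: 168.49.58.0
Yes, 168.49.58.45 is in 168.49.58.0/25


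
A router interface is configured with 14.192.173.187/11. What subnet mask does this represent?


/11 means 11 network bits, 21 host bits
Binary: 11111111111000000000000000000000
Mask: 255.224.0.0


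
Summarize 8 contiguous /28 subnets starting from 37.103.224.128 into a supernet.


Original prefix: /28
Number of subnets: 8 = 2^3
New prefix = 28 - 3 = 25
Supernet: 37.103.224.128/25


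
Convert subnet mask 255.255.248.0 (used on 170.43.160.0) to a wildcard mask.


Subnet mask: 255.255.248.0
Wildcard = 255.255.255.255 - subnet mask
255 - 255 = 0
255 - 255 = 0
255 - 248 = 7
255 - 0 = 255
Wildcard: 0.0.7.255


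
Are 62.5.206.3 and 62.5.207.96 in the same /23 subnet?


Mask: 255.255.254.0
62.5.206.3 AND mask = 62.5.206.0
62.5.207.96 AND mask = 62.5.206.0
Yes, same subnet (62.5.206.0)


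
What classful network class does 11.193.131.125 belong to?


First octet: 11
Binary: 00001011
0xxxxxxx -> Class A (1-126)
Class A, default mask 255.0.0.0 (/8)


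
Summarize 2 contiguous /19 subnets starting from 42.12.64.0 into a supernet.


Original prefix: /19
Number of subnets: 2 = 2^1
New prefix = 19 - 1 = 18
Supernet: 42.12.64.0/18


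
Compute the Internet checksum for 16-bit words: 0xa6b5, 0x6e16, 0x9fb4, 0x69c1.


Sum all words (with carry folding):
+ 0xa6b5 = 0xa6b5
+ 0x6e16 = 0x14cc
+ 0x9fb4 = 0xb480
+ 0x69c1 = 0x1e42
One's complement: ~0x1e42
Checksum = 0xe1bd


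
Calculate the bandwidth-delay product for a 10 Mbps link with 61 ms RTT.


BDP = bandwidth * RTT
= 10 Mbps * 61 ms
= 10 * 1e6 * 61 / 1000 bits
= 610000 bits
= 76250 bytes
= 74.4629 KB
BDP = 610000 bits (76250 bytes)


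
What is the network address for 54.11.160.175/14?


IP:   00110110.00001011.10100000.10101111
Mask: 11111111.11111100.00000000.00000000
AND operation:
Net:  00110110.00001000.00000000.00000000
Network: 54.8.0.0/14


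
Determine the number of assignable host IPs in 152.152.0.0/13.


Host bits = 32 - 13 = 19
Total addresses = 2^19 = 524288
Usable = total - 2 (network and broadcast)
Usable hosts: 524286


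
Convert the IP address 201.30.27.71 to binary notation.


201 = 11001001
30 = 00011110
27 = 00011011
71 = 01000111
Binary: 11001001.00011110.00011011.01000111


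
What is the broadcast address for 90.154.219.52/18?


Network: 90.154.192.0/18
Host bits = 14
Set all host bits to 1:
Broadcast: 90.154.255.255


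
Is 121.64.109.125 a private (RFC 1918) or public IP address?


RFC 1918 private ranges:
  10.0.0.0/8 (10.0.0.0 - 10.255.255.255)
  172.16.0.0/12 (172.16.0.0 - 172.31.255.255)
  192.168.0.0/16 (192.168.0.0 - 192.168.255.255)
Public (not in any RFC 1918 range)


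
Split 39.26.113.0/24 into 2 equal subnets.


New prefix = 24 + 1 = 25
Each subnet has 128 addresses
  39.26.113.0/25
  39.26.113.128/25
Subnets: 39.26.113.0/25, 39.26.113.128/25


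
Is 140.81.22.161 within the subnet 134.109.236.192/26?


Subnet network: 134.109.236.192
Test IP AND mask: 140.81.22.128
No, 140.81.22.161 is not in 134.109.236.192/26


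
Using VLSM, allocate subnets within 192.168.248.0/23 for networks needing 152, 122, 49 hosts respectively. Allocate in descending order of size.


152 hosts -> /24 (254 usable): 192.168.248.0/24
122 hosts -> /25 (126 usable): 192.168.249.0/25
49 hosts -> /26 (62 usable): 192.168.249.128/26
Allocation: 192.168.248.0/24 (152 hosts, 254 usable); 192.168.249.0/25 (122 hosts, 126 usable); 192.168.249.128/26 (49 hosts, 62 usable)


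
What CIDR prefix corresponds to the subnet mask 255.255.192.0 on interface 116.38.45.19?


Binary: 11111111.11111111.11000000.00000000
Count leading 1s
Prefix: /18


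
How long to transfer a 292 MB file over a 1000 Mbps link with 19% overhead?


Effective throughput = 1000 * (1 - 19/100) = 810 Mbps
File size in Mb = 292 * 8 = 2336 Mb
Time = 2336 / 810
Time = 2.884 seconds


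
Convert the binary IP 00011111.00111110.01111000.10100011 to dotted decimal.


00011111 = 31
00111110 = 62
01111000 = 120
10100011 = 163
IP: 31.62.120.163


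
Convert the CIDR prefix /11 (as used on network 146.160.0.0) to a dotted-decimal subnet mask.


/11 means 11 network bits, 21 host bits
Binary: 11111111111000000000000000000000
Mask: 255.224.0.0


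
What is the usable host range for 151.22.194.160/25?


Network: 151.22.194.128
Broadcast: 151.22.194.255
First usable = network + 1
Last usable = broadcast - 1
Range: 151.22.194.129 to 151.22.194.254


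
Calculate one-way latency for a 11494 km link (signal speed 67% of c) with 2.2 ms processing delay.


Speed = 0.67 * 3e5 km/s = 201000 km/s
Propagation delay = 11494 / 201000 = 0.0572 s = 57.1841 ms
Processing delay = 2.2 ms
Total one-way latency = 59.3841 ms


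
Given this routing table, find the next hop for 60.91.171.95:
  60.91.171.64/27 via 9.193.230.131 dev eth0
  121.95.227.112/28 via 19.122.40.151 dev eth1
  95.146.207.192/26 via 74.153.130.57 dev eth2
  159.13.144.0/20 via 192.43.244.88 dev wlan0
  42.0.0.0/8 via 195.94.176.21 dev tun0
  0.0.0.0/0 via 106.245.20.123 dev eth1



Longest prefix match for 60.91.171.95:
  /27 60.91.171.64: MATCH
  /28 121.95.227.112: no
  /26 95.146.207.192: no
  /20 159.13.144.0: no
  /8 42.0.0.0: no
  /0 0.0.0.0: MATCH
Selected: next-hop 9.193.230.131 via eth0 (matched /27)


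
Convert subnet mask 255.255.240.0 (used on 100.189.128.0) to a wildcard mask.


Subnet mask: 255.255.240.0
Wildcard = 255.255.255.255 - subnet mask
255 - 255 = 0
255 - 255 = 0
255 - 240 = 15
255 - 0 = 255
Wildcard: 0.0.15.255


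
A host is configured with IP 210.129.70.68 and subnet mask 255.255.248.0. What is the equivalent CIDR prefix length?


Binary: 11111111.11111111.11111000.00000000
Count leading 1s
Prefix: /21


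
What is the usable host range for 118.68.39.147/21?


Network: 118.68.32.0
Broadcast: 118.68.39.255
First usable = network + 1
Last usable = broadcast - 1
Range: 118.68.32.1 to 118.68.39.254


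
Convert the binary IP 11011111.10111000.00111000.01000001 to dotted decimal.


11011111 = 223
10111000 = 184
00111000 = 56
01000001 = 65
IP: 223.184.56.65


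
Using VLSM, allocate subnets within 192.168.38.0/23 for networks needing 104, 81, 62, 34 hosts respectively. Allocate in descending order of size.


104 hosts -> /25 (126 usable): 192.168.38.0/25
81 hosts -> /25 (126 usable): 192.168.38.128/25
62 hosts -> /26 (62 usable): 192.168.39.0/26
34 hosts -> /26 (62 usable): 192.168.39.64/26
Allocation: 192.168.38.0/25 (104 hosts, 126 usable); 192.168.38.128/25 (81 hosts, 126 usable); 192.168.39.0/26 (62 hosts, 62 usable); 192.168.39.64/26 (34 hosts, 62 usable)


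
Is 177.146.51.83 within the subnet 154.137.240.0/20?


Subnet network: 154.137.240.0
Test IP AND mask: 177.146.48.0
No, 177.146.51.83 is not in 154.137.240.0/20


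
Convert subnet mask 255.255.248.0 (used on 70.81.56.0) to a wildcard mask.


Subnet mask: 255.255.248.0
Wildcard = 255.255.255.255 - subnet mask
255 - 255 = 0
255 - 255 = 0
255 - 248 = 7
255 - 0 = 255
Wildcard: 0.0.7.255


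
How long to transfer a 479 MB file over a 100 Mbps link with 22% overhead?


Effective throughput = 100 * (1 - 22/100) = 78 Mbps
File size in Mb = 479 * 8 = 3832 Mb
Time = 3832 / 78
Time = 49.1282 seconds


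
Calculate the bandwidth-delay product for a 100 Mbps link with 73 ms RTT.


BDP = bandwidth * RTT
= 100 Mbps * 73 ms
= 100 * 1e6 * 73 / 1000 bits
= 7300000 bits
= 912500 bytes
= 891.1133 KB
BDP = 7300000 bits (912500 bytes)


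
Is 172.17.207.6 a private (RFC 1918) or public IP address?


RFC 1918 private ranges:
  10.0.0.0/8 (10.0.0.0 - 10.255.255.255)
  172.16.0.0/12 (172.16.0.0 - 172.31.255.255)
  192.168.0.0/16 (192.168.0.0 - 192.168.255.255)
Private (in 172.16.0.0/12)


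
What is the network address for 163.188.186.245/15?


IP:   10100011.10111100.10111010.11110101
Mask: 11111111.11111110.00000000.00000000
AND operation:
Net:  10100011.10111100.00000000.00000000
Network: 163.188.0.0/15


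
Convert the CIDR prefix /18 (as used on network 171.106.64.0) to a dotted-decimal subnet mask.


/18 means 18 network bits, 14 host bits
Binary: 11111111111111111100000000000000
Mask: 255.255.192.0


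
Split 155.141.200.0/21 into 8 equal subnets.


New prefix = 21 + 3 = 24
Each subnet has 256 addresses
  155.141.200.0/24
  155.141.201.0/24
  155.141.202.0/24
  155.141.203.0/24
  155.141.204.0/24
  155.141.205.0/24
  155.141.206.0/24
  155.141.207.0/24
Subnets: 155.141.200.0/24, 155.141.201.0/24, 155.141.202.0/24, 155.141.203.0/24, 155.141.204.0/24, 155.141.205.0/24, 155.141.206.0/24, 155.141.207.0/24


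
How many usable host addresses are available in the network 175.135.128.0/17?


Host bits = 32 - 17 = 15
Total addresses = 2^15 = 32768
Usable = total - 2 (network and broadcast)
Usable hosts: 32766


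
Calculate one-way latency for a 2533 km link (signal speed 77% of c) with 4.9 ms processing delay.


Speed = 0.77 * 3e5 km/s = 231000 km/s
Propagation delay = 2533 / 231000 = 0.011 s = 10.9654 ms
Processing delay = 4.9 ms
Total one-way latency = 15.8654 ms


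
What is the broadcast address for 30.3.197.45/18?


Network: 30.3.192.0/18
Host bits = 14
Set all host bits to 1:
Broadcast: 30.3.255.255


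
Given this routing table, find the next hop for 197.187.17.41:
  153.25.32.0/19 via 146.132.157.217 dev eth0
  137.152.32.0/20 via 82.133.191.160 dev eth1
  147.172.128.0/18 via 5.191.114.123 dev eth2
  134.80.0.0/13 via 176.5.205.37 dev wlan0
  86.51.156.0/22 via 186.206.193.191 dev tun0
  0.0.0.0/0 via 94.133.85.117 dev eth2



Longest prefix match for 197.187.17.41:
  /19 153.25.32.0: no
  /20 137.152.32.0: no
  /18 147.172.128.0: no
  /13 134.80.0.0: no
  /22 86.51.156.0: no
  /0 0.0.0.0: MATCH
Selected: next-hop 94.133.85.117 via eth2 (matched /0)


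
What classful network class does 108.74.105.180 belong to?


First octet: 108
Binary: 01101100
0xxxxxxx -> Class A (1-126)
Class A, default mask 255.0.0.0 (/8)


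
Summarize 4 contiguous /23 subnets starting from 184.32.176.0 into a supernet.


Original prefix: /23
Number of subnets: 4 = 2^2
New prefix = 23 - 2 = 21
Supernet: 184.32.176.0/21


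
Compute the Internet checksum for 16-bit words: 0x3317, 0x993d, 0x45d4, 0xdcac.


Sum all words (with carry folding):
+ 0x3317 = 0x3317
+ 0x993d = 0xcc54
+ 0x45d4 = 0x1229
+ 0xdcac = 0xeed5
One's complement: ~0xeed5
Checksum = 0x112a


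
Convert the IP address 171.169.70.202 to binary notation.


171 = 10101011
169 = 10101001
70 = 01000110
202 = 11001010
Binary: 10101011.10101001.01000110.11001010


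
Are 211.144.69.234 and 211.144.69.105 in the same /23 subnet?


Mask: 255.255.254.0
211.144.69.234 AND mask = 211.144.68.0
211.144.69.105 AND mask = 211.144.68.0
Yes, same subnet (211.144.68.0)


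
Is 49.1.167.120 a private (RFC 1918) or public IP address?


RFC 1918 private ranges:
  10.0.0.0/8 (10.0.0.0 - 10.255.255.255)
  172.16.0.0/12 (172.16.0.0 - 172.31.255.255)
  192.168.0.0/16 (192.168.0.0 - 192.168.255.255)
Public (not in any RFC 1918 range)


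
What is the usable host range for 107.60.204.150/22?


Network: 107.60.204.0
Broadcast: 107.60.207.255
First usable = network + 1
Last usable = broadcast - 1
Range: 107.60.204.1 to 107.60.207.254


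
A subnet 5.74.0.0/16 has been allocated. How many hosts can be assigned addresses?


Host bits = 32 - 16 = 16
Total addresses = 2^16 = 65536
Usable = total - 2 (network and broadcast)
Usable hosts: 65534


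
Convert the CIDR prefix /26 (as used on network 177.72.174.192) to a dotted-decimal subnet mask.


/26 means 26 network bits, 6 host bits
Binary: 11111111111111111111111111000000
Mask: 255.255.255.192


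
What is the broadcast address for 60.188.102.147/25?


Network: 60.188.102.128/25
Host bits = 7
Set all host bits to 1:
Broadcast: 60.188.102.255


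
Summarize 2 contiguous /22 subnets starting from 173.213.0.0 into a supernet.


Original prefix: /22
Number of subnets: 2 = 2^1
New prefix = 22 - 1 = 21
Supernet: 173.213.0.0/21


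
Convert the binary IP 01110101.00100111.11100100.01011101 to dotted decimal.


01110101 = 117
00100111 = 39
11100100 = 228
01011101 = 93
IP: 117.39.228.93


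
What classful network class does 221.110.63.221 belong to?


First octet: 221
Binary: 11011101
110xxxxx -> Class C (192-223)
Class C, default mask 255.255.255.0 (/24)


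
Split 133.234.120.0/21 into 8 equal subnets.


New prefix = 21 + 3 = 24
Each subnet has 256 addresses
  133.234.120.0/24
  133.234.121.0/24
  133.234.122.0/24
  133.234.123.0/24
  133.234.124.0/24
  133.234.125.0/24
  133.234.126.0/24
  133.234.127.0/24
Subnets: 133.234.120.0/24, 133.234.121.0/24, 133.234.122.0/24, 133.234.123.0/24, 133.234.124.0/24, 133.234.125.0/24, 133.234.126.0/24, 133.234.127.0/24


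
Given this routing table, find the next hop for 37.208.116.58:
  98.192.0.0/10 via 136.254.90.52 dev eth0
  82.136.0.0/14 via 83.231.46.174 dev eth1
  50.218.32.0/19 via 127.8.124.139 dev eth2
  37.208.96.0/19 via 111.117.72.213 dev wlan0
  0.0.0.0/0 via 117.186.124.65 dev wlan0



Longest prefix match for 37.208.116.58:
  /10 98.192.0.0: no
  /14 82.136.0.0: no
  /19 50.218.32.0: no
  /19 37.208.96.0: MATCH
  /0 0.0.0.0: MATCH
Selected: next-hop 111.117.72.213 via wlan0 (matched /19)


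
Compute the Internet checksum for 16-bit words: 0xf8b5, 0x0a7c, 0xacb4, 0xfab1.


Sum all words (with carry folding):
+ 0xf8b5 = 0xf8b5
+ 0x0a7c = 0x0332
+ 0xacb4 = 0xafe6
+ 0xfab1 = 0xaa98
One's complement: ~0xaa98
Checksum = 0x5567


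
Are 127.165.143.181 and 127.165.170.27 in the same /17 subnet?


Mask: 255.255.128.0
127.165.143.181 AND mask = 127.165.128.0
127.165.170.27 AND mask = 127.165.128.0
Yes, same subnet (127.165.128.0)


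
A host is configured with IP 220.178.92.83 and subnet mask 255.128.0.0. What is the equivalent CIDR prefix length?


Binary: 11111111.10000000.00000000.00000000
Count leading 1s
Prefix: /9


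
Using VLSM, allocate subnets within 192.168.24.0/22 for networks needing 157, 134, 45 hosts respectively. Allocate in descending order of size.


157 hosts -> /24 (254 usable): 192.168.24.0/24
134 hosts -> /24 (254 usable): 192.168.25.0/24
45 hosts -> /26 (62 usable): 192.168.26.0/26
Allocation: 192.168.24.0/24 (157 hosts, 254 usable); 192.168.25.0/24 (134 hosts, 254 usable); 192.168.26.0/26 (45 hosts, 62 usable)


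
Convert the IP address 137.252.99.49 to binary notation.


137 = 10001001
252 = 11111100
99 = 01100011
49 = 00110001
Binary: 10001001.11111100.01100011.00110001


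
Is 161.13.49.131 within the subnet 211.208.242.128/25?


Subnet network: 211.208.242.128
Test IP AND mask: 161.13.49.128
No, 161.13.49.131 is not in 211.208.242.128/25


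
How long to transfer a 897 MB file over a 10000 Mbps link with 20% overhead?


Effective throughput = 10000 * (1 - 20/100) = 8000 Mbps
File size in Mb = 897 * 8 = 7176 Mb
Time = 7176 / 8000
Time = 0.897 seconds


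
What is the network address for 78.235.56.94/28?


IP:   01001110.11101011.00111000.01011110
Mask: 11111111.11111111.11111111.11110000
AND operation:
Net:  01001110.11101011.00111000.01010000
Network: 78.235.56.80/28


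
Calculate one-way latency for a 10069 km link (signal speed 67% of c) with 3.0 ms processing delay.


Speed = 0.67 * 3e5 km/s = 201000 km/s
Propagation delay = 10069 / 201000 = 0.0501 s = 50.0945 ms
Processing delay = 3.0 ms
Total one-way latency = 53.0945 ms


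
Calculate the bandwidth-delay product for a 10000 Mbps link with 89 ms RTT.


BDP = bandwidth * RTT
= 10000 Mbps * 89 ms
= 10000 * 1e6 * 89 / 1000 bits
= 890000000 bits
= 111250000 bytes
= 108642.5781 KB
BDP = 890000000 bits (111250000 bytes)


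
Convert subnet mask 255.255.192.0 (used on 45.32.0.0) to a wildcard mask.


Subnet mask: 255.255.192.0
Wildcard = 255.255.255.255 - subnet mask
255 - 255 = 0
255 - 255 = 0
255 - 192 = 63
255 - 0 = 255
Wildcard: 0.0.63.255


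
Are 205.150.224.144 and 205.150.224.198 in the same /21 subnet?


Mask: 255.255.248.0
205.150.224.144 AND mask = 205.150.224.0
205.150.224.198 AND mask = 205.150.224.0
Yes, same subnet (205.150.224.0)


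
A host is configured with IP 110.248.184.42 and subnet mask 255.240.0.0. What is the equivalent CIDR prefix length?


Binary: 11111111.11110000.00000000.00000000
Count leading 1s
Prefix: /12


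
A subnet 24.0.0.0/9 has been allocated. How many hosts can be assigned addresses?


Host bits = 32 - 9 = 23
Total addresses = 2^23 = 8388608
Usable = total - 2 (network and broadcast)
Usable hosts: 8388606


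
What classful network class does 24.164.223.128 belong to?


First octet: 24
Binary: 00011000
0xxxxxxx -> Class A (1-126)
Class A, default mask 255.0.0.0 (/8)


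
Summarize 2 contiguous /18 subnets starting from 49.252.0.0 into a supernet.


Original prefix: /18
Number of subnets: 2 = 2^1
New prefix = 18 - 1 = 17
Supernet: 49.252.0.0/17


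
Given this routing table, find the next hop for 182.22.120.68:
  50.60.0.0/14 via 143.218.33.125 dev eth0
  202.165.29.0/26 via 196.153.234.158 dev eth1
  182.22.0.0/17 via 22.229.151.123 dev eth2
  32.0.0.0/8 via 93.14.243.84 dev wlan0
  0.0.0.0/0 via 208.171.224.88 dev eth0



Longest prefix match for 182.22.120.68:
  /14 50.60.0.0: no
  /26 202.165.29.0: no
  /17 182.22.0.0: MATCH
  /8 32.0.0.0: no
  /0 0.0.0.0: MATCH
Selected: next-hop 22.229.151.123 via eth2 (matched /17)


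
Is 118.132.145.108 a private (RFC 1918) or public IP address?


RFC 1918 private ranges:
  10.0.0.0/8 (10.0.0.0 - 10.255.255.255)
  172.16.0.0/12 (172.16.0.0 - 172.31.255.255)
  192.168.0.0/16 (192.168.0.0 - 192.168.255.255)
Public (not in any RFC 1918 range)


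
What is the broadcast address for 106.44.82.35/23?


Network: 106.44.82.0/23
Host bits = 9
Set all host bits to 1:
Broadcast: 106.44.83.255


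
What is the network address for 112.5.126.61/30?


IP:   01110000.00000101.01111110.00111101
Mask: 11111111.11111111.11111111.11111100
AND operation:
Net:  01110000.00000101.01111110.00111100
Network: 112.5.126.60/30


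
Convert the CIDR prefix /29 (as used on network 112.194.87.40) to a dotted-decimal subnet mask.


/29 means 29 network bits, 3 host bits
Binary: 11111111111111111111111111111000
Mask: 255.255.255.248


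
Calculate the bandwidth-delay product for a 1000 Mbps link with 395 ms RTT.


BDP = bandwidth * RTT
= 1000 Mbps * 395 ms
= 1000 * 1e6 * 395 / 1000 bits
= 395000000 bits
= 49375000 bytes
= 48217.7734 KB
BDP = 395000000 bits (49375000 bytes)


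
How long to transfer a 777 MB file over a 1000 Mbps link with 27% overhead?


Effective throughput = 1000 * (1 - 27/100) = 730 Mbps
File size in Mb = 777 * 8 = 6216 Mb
Time = 6216 / 730
Time = 8.5151 seconds


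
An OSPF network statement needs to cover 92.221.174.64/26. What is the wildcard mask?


Subnet mask: 255.255.255.192
Wildcard = 255.255.255.255 - subnet mask
255 - 255 = 0
255 - 255 = 0
255 - 255 = 0
255 - 192 = 63
Wildcard: 0.0.0.63


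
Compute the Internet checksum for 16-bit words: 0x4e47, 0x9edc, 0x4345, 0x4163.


Sum all words (with carry folding):
+ 0x4e47 = 0x4e47
+ 0x9edc = 0xed23
+ 0x4345 = 0x3069
+ 0x4163 = 0x71cc
One's complement: ~0x71cc
Checksum = 0x8e33


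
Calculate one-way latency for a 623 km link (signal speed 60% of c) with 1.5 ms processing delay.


Speed = 0.6 * 3e5 km/s = 180000 km/s
Propagation delay = 623 / 180000 = 0.0035 s = 3.4611 ms
Processing delay = 1.5 ms
Total one-way latency = 4.9611 ms


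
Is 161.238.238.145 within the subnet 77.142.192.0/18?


Subnet network: 77.142.192.0
Test IP AND mask: 161.238.192.0
No, 161.238.238.145 is not in 77.142.192.0/18


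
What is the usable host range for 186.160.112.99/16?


Network: 186.160.0.0
Broadcast: 186.160.255.255
First usable = network + 1
Last usable = broadcast - 1
Range: 186.160.0.1 to 186.160.255.254


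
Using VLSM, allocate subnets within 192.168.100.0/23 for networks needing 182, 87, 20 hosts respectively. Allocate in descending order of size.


182 hosts -> /24 (254 usable): 192.168.100.0/24
87 hosts -> /25 (126 usable): 192.168.101.0/25
20 hosts -> /27 (30 usable): 192.168.101.128/27
Allocation: 192.168.100.0/24 (182 hosts, 254 usable); 192.168.101.0/25 (87 hosts, 126 usable); 192.168.101.128/27 (20 hosts, 30 usable)


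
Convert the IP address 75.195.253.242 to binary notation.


75 = 01001011
195 = 11000011
253 = 11111101
242 = 11110010
Binary: 01001011.11000011.11111101.11110010


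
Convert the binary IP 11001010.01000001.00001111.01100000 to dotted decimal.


11001010 = 202
01000001 = 65
00001111 = 15
01100000 = 96
IP: 202.65.15.96


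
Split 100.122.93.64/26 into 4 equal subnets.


New prefix = 26 + 2 = 28
Each subnet has 16 addresses
  100.122.93.64/28
  100.122.93.80/28
  100.122.93.96/28
  100.122.93.112/28
Subnets: 100.122.93.64/28, 100.122.93.80/28, 100.122.93.96/28, 100.122.93.112/28


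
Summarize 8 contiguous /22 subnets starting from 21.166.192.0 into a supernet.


Original prefix: /22
Number of subnets: 8 = 2^3
New prefix = 22 - 3 = 19
Supernet: 21.166.192.0/19


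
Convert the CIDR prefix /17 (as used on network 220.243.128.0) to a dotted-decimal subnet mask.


/17 means 17 network bits, 15 host bits
Binary: 11111111111111111000000000000000
Mask: 255.255.128.0
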